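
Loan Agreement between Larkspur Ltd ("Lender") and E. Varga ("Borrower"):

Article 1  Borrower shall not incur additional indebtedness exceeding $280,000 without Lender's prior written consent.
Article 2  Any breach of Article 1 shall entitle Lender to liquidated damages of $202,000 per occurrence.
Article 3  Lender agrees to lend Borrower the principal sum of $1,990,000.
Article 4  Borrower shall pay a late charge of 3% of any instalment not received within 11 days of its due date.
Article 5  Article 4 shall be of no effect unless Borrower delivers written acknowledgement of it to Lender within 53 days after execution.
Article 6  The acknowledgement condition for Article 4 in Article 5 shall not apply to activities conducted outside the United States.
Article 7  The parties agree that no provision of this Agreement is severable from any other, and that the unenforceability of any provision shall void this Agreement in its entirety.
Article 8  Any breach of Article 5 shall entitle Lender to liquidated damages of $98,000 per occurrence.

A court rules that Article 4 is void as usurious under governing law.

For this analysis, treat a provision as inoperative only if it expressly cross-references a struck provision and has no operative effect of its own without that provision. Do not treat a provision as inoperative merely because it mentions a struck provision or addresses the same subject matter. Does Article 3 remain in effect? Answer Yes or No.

Article 4 is struck. Article 5 operates only by reference to Article 4, so it falls with Article 4. Article 6 has no operative effect of its own apart from Article 5 and is therefore inoperative. Article 8 does nothing except set the liquidated-damages amount by reference to Article 5; with Article 5 gone it has no independent effect and is inoperative. Article 7 provides that the Agreement is not severable, so the invalidity of any one provision voids the entire Agreement. No provision of the Agreement survives. Article 3 is among the inoperative provisions, so the answer is no.

No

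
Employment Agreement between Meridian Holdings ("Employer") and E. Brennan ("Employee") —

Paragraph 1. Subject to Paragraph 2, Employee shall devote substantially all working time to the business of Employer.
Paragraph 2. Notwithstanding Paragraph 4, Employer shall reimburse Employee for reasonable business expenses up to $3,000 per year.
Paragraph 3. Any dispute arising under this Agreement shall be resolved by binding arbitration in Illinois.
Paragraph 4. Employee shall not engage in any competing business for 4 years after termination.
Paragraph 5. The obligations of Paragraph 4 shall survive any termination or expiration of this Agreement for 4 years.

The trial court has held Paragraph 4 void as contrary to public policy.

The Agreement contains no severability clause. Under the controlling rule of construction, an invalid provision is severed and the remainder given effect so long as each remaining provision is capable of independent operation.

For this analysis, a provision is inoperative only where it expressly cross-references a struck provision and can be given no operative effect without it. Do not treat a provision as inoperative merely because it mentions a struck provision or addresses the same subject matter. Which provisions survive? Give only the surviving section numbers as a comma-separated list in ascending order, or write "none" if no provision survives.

1, 2, 3

Paragraph 4 is struck. Paragraph 5 has no operative effect of its own apart from Paragraph 4 and is therefore inoperative. Although Paragraph 2 refers to Paragraph 4, its operative terms do not depend on Paragraph 4, so it remains in effect. Under the stated default rule, only provisions that cannot operate independently fall away; the rest are enforced. The provisions still in force are Paragraph 1, Paragraph 2, and Paragraph 3.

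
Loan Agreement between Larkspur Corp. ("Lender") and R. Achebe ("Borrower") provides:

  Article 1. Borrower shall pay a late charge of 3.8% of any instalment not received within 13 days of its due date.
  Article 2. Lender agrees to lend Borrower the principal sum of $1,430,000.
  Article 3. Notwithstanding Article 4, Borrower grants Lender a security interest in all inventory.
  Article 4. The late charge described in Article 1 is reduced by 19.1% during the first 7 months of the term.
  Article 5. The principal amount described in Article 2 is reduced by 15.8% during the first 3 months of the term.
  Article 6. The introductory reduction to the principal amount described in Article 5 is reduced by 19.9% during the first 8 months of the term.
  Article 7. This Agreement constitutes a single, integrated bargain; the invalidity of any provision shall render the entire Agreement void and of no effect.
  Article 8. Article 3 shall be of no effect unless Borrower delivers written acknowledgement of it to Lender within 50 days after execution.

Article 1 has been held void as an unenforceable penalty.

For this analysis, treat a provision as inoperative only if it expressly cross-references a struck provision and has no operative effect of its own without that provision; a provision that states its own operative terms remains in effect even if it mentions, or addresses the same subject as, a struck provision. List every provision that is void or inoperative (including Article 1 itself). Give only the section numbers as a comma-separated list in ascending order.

Article 1 is struck. Article 4 has no operative effect of its own apart from Article 1 and is therefore inoperative. Article 7 provides that the Agreement is not severable, so the invalidity of any one provision voids the entire Agreement. No provision of the Agreement survives.

1, 2, 3, 4, 5, 6, 7, 8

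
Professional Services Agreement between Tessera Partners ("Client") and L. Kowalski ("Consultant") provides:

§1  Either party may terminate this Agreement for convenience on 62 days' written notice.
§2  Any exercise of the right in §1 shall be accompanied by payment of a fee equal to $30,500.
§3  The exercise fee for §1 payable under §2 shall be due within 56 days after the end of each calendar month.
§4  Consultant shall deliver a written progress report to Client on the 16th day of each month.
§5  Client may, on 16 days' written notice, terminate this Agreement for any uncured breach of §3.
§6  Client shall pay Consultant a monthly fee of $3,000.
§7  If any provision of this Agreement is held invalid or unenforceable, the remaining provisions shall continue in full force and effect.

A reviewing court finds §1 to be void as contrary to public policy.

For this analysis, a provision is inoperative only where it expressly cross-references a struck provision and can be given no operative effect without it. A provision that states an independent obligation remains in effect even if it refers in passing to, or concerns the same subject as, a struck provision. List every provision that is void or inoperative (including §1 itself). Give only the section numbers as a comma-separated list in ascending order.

1, 2, 3, 5

§1 is struck. §2 merely fixes the exercise fee for §1; with §1 gone it has nothing to operate on and falls away. §3 operates only by reference to §2, so it falls with §2. §5 has no operative effect of its own apart from §3 and is therefore inoperative. Under the severability clause in §7, the remaining provisions continue in force. That leaves §4, §6, and §7 in effect.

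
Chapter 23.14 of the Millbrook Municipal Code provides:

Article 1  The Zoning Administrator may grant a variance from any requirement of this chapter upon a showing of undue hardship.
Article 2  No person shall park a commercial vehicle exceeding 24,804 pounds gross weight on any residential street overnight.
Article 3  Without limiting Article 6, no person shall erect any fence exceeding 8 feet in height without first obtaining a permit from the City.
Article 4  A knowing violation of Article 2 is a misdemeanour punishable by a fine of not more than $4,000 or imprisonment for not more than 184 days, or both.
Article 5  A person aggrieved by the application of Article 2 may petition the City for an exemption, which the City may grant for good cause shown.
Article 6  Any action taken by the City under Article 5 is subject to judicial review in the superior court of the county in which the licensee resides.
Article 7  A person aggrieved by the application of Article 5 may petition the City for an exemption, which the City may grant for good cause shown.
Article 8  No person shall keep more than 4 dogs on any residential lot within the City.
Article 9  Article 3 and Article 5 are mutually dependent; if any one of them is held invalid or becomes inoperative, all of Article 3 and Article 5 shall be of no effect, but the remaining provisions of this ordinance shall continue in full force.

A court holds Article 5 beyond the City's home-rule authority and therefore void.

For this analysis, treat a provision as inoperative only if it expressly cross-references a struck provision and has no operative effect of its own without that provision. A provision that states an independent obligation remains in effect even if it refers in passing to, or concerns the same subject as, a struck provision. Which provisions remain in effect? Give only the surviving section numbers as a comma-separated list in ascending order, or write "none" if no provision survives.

Article 5 is struck. Article 6 merely fixes the judicial-review right for Article 5; with Article 5 gone it has nothing to operate on and falls away. Article 7 operates only by reference to Article 5, so it falls with Article 5. Article 9 declares Article 3 and Article 5 mutually dependent; since one of them has fallen, all of them are of no effect. That brings down Article 3 as well. The remainder continues in force under Article 9. The provisions still in force are Article 1, Article 2, Article 4, Article 8, and Article 9.

1, 2, 4, 8, 9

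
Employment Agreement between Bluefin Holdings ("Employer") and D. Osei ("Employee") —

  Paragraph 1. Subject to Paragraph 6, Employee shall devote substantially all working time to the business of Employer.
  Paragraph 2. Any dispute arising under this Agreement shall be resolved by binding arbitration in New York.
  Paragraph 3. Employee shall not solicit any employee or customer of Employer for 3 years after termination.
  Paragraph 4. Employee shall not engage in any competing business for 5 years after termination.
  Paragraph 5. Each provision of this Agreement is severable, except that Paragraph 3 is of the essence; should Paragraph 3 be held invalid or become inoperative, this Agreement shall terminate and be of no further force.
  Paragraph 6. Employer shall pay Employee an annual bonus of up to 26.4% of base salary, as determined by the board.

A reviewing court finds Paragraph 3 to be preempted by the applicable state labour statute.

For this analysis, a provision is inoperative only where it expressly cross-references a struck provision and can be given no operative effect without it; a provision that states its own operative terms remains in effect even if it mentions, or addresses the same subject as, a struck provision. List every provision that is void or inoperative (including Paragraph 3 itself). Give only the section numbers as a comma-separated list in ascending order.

Paragraph 3 is struck. No other provision's operative terms depend on Paragraph 3. Paragraph 5 makes Paragraph 3 an essential term, and Paragraph 3 is the provision held invalid; under Paragraph 5, the entire Agreement is therefore void. No provision of the Agreement survives.

1, 2, 3, 4, 5, 6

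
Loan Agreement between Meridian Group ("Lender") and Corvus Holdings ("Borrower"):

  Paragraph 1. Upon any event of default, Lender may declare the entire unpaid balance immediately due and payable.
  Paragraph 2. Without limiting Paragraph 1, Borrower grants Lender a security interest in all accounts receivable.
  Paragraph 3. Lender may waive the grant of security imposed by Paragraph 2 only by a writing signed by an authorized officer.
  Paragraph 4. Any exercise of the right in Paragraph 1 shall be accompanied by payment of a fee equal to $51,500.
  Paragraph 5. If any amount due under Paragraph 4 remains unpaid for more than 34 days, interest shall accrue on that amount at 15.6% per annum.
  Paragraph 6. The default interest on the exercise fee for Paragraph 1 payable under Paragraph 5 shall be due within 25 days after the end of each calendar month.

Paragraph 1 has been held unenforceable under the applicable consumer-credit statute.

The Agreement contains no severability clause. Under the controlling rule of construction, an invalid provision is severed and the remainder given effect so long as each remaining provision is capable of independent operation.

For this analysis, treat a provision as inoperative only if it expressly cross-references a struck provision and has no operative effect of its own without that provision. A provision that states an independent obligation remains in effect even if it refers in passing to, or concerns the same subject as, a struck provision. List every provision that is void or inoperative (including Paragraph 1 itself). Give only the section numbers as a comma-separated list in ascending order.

Paragraph 1 is struck. Paragraph 4 operates only by reference to Paragraph 1, so it falls with Paragraph 1. Paragraph 5 does nothing except set the default interest on the exercise fee for Paragraph 1 by reference to Paragraph 4; with Paragraph 4 gone it has no independent effect and is inoperative. Paragraph 6 does nothing except set the payment deadline for the default interest on the exercise fee for Paragraph 1 by reference to Paragraph 5; with Paragraph 5 gone it has no independent effect and is inoperative. Paragraph 2 mentions Paragraph 1 but its own obligation stands independently of Paragraph 1, so Paragraph 2 is not affected. With no severability clause, the stated default rule severs what cannot stand and enforces each remaining provision that can operate on its own. The provisions still in force are Paragraph 2 and Paragraph 3.

1, 4, 5, 6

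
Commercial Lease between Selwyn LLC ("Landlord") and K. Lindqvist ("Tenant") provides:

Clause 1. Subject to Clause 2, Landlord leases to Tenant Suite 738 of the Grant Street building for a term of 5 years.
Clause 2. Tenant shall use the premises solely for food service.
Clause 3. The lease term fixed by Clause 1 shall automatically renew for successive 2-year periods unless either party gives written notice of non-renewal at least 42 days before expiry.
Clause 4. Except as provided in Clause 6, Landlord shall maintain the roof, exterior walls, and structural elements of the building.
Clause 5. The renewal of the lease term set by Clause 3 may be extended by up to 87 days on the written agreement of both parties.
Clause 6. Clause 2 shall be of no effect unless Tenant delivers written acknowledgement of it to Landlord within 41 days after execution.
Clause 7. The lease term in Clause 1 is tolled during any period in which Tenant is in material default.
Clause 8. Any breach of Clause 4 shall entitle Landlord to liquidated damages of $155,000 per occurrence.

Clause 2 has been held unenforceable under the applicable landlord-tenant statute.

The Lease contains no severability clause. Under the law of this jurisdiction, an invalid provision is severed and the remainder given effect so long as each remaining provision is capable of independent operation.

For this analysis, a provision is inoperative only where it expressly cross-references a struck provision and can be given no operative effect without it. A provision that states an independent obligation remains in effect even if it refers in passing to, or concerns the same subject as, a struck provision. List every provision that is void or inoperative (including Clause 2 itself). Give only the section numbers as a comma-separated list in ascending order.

2, 6

Clause 2 is struck. Clause 6 merely fixes the acknowledgement condition for Clause 2; with Clause 2 gone it has nothing to operate on and falls away. Although Clause 4 refers to Clause 6, its operative terms do not depend on Clause 6, so it remains in effect. Clause 1 mentions Clause 2 but its own obligation stands independently of Clause 2, so Clause 1 is not affected. With no severability clause, the stated default rule severs what cannot stand and enforces each remaining provision that can operate on its own. The provisions still in force are Clause 1, Clause 3, Clause 4, Clause 5, Clause 7, and Clause 8.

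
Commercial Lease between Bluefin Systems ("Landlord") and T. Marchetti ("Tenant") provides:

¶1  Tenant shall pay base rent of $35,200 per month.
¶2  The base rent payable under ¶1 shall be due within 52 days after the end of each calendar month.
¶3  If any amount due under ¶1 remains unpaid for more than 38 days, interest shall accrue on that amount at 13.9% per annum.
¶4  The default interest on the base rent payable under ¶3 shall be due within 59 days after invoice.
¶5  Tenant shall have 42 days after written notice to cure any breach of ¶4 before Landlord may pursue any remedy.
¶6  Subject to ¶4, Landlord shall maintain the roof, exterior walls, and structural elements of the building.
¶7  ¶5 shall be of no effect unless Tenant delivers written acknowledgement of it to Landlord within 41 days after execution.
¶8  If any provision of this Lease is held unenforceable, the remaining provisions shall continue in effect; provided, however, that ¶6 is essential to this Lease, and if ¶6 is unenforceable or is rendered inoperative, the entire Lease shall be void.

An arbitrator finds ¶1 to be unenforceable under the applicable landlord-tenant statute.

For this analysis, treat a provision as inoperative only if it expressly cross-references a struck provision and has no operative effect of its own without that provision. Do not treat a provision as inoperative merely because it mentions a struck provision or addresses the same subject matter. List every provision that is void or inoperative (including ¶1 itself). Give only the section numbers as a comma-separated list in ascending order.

1, 2, 3, 4, 5, 7

¶1 is struck. The whole of ¶2 is the payment deadline for the base rent, defined by reference to ¶1, so ¶2 cannot stand once ¶1 is removed. The whole of ¶3 is the default interest on the base rent, defined by reference to ¶1, so ¶3 cannot stand once ¶1 is removed. ¶4 does nothing except set the payment deadline for the default interest on the base rent by reference to ¶3; with ¶3 gone it has no independent effect and is inoperative. ¶5 merely fixes the cure period for breach of ¶4; with ¶4 gone it has nothing to operate on and falls away. ¶7 merely fixes the acknowledgement condition for ¶5; with ¶5 gone it has nothing to operate on and falls away. Although ¶6 refers to ¶4, its operative terms do not depend on ¶4, so it remains in effect. ¶8 makes ¶6 an essential term, but ¶6 is unaffected, so the severability proviso in ¶8 preserves the remaining provisions. ¶6 and ¶8 remain in effect.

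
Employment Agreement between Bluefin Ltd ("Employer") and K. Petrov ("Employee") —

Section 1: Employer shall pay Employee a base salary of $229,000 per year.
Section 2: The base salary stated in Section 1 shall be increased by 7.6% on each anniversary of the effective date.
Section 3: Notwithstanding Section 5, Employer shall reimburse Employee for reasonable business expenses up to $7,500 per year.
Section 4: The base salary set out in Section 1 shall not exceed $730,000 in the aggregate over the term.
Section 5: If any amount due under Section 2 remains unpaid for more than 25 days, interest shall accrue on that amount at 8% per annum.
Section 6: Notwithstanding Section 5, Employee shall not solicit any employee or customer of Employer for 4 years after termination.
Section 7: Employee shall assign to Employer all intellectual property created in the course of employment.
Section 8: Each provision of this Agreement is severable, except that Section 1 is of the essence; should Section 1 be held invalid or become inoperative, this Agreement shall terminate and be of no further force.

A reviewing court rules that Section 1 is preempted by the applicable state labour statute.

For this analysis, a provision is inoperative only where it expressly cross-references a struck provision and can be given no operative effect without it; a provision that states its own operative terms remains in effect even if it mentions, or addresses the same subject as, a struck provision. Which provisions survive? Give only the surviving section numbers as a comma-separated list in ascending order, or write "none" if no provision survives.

Section 1 is struck. Section 2 has no operative effect of its own apart from Section 1 and is therefore inoperative. Section 4 operates only by reference to Section 1, so it falls with Section 1. Section 5 does nothing except set the default interest on the escalation of the base salary by reference to Section 2; with Section 2 gone it has no independent effect and is inoperative. Section 8 makes Section 1 an essential term, and Section 1 is the provision held invalid; under Section 8, the entire Agreement is therefore void. No provision of the Agreement survives.

none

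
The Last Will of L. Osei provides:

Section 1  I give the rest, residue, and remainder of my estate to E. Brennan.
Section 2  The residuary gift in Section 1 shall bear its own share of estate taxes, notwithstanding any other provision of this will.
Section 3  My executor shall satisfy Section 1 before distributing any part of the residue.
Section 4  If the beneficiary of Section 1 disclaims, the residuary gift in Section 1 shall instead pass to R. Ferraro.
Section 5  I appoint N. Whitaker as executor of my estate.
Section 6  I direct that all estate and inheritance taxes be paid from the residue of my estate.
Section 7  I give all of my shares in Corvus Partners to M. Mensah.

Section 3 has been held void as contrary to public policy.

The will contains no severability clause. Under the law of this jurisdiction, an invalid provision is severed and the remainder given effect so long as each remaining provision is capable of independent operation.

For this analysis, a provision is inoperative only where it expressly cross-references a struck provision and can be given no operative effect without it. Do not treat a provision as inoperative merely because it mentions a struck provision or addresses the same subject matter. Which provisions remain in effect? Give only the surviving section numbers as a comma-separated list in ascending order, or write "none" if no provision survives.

Section 3 is struck. Nothing else in the will is defined by reference to Section 3. With no severability clause, the stated default rule severs what cannot stand and enforces each remaining provision that can operate on its own. The provisions still in force are Section 1, Section 2, Section 4, Section 5, Section 6, and Section 7.

1, 2, 4, 5, 6, 7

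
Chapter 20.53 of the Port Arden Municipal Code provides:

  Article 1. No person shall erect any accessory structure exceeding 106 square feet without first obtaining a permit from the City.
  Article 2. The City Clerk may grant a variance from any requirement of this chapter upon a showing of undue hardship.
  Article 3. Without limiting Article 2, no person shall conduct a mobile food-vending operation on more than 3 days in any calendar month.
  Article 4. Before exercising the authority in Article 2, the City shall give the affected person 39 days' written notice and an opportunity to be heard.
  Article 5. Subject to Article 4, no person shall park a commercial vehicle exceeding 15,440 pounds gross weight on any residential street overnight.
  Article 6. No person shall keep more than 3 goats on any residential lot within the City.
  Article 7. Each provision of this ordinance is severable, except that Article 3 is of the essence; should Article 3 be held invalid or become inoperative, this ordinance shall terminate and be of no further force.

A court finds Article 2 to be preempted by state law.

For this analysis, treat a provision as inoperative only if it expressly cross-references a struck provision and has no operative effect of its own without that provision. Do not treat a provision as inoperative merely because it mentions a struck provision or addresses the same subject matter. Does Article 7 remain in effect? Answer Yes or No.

Yes

Article 2 is struck. Article 4 operates only by reference to Article 2, so it falls with Article 2. Article 5 mentions Article 4 but its own obligation stands independently of Article 4, so Article 5 is not affected. Although Article 3 refers to Article 2, its operative terms do not depend on Article 2, so it remains in effect. Article 7 makes Article 3 an essential term, but Article 3 is unaffected, so the severability proviso in Article 7 preserves the remaining provisions. The provisions still in force are Article 1, Article 3, Article 5, Article 6, and Article 7. Article 7 is among the surviving provisions, so the answer is yes.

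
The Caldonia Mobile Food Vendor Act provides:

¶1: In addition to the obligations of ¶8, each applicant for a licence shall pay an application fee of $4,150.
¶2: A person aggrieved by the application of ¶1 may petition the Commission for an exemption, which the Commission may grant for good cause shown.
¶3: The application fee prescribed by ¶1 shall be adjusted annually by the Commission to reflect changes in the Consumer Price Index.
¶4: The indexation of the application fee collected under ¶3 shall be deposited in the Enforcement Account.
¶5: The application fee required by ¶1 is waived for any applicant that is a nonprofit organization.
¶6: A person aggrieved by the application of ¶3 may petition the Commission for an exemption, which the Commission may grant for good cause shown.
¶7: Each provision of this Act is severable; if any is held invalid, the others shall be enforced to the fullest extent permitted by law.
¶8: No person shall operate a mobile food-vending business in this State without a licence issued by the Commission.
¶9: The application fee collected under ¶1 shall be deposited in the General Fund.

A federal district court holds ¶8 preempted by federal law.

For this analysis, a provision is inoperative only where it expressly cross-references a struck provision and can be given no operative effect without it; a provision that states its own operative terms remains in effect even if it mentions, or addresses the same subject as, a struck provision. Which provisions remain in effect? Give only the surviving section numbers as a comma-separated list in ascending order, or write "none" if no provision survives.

1, 2, 3, 4, 5, 6, 7, 9

¶8 is struck. ¶1 mentions ¶8 but its own obligation stands independently of ¶8, so ¶1 is not affected. No other provision's operative terms depend on ¶8. ¶7 is a severability clause and preserves every provision that can still be given independent effect. The provisions still in force are ¶1, ¶2, ¶3, ¶4, ¶5, ¶6, ¶7, and ¶9.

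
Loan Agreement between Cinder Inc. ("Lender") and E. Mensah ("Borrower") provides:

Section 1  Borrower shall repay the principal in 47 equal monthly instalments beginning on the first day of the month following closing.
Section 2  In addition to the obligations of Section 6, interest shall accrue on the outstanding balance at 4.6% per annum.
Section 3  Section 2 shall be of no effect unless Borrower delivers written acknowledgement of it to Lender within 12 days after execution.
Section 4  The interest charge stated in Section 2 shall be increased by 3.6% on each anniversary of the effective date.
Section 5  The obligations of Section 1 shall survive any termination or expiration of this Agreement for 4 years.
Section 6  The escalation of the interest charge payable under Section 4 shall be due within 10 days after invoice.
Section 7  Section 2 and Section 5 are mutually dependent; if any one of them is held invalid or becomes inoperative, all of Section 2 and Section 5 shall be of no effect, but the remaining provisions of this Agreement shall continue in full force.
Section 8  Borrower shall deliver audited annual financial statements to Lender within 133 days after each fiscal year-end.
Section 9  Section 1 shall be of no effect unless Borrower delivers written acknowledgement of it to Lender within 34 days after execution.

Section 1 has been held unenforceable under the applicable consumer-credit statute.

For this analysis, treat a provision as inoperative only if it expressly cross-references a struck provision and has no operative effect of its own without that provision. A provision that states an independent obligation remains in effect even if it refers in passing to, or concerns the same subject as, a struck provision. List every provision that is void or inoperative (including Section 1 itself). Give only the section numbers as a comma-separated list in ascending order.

1, 2, 3, 4, 5, 6, 9

Section 1 is struck. Section 5 merely fixes the survival period for Section 1; with Section 1 gone it has nothing to operate on and falls away. The only function of Section 9 is the acknowledgement condition for Section 1, so it cannot stand once Section 1 is removed. Section 7 declares Section 2 and Section 5 mutually dependent; since one of them has fallen, all of them are of no effect. That brings down Section 2 as well. Section 3, Section 4, and Section 6 in turn depend solely on a provision now struck and likewise fall. The remainder continues in force under Section 7. The provisions still in force are Section 7 and Section 8.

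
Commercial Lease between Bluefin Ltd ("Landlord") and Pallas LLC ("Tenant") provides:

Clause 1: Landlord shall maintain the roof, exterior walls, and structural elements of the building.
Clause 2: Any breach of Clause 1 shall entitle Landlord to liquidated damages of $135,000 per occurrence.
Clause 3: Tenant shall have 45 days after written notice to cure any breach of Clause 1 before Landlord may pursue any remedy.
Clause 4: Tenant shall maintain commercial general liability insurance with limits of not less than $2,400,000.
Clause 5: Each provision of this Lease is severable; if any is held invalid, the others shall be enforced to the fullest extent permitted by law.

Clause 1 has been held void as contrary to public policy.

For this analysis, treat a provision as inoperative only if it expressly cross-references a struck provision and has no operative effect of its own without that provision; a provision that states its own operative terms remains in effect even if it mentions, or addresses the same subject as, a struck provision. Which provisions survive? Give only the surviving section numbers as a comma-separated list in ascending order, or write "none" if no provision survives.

4, 5

Clause 1 is struck. Clause 2 does nothing except set the liquidated-damages amount by reference to Clause 1; with Clause 1 gone it has no independent effect and is inoperative. The only function of Clause 3 is the cure period for breach of Clause 1, so it cannot stand once Clause 1 is removed. Clause 5 is a severability clause and preserves every provision that can still be given independent effect. Clause 4 and Clause 5 remain in effect.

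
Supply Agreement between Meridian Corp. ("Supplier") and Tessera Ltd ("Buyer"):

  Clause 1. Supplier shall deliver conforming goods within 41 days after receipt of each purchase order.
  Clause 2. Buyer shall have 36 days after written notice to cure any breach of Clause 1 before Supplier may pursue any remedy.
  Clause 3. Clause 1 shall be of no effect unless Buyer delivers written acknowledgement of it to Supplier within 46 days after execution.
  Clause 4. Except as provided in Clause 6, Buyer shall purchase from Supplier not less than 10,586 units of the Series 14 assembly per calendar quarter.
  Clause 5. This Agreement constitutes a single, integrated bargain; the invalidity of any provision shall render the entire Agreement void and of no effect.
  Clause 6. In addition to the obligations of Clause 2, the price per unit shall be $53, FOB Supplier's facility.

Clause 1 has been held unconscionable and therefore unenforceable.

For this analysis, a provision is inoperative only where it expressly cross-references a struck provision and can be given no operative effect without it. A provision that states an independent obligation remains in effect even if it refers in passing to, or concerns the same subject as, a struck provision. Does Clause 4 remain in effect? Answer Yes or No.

No

Clause 1 is struck. Clause 2 merely fixes the cure period for breach of Clause 1; with Clause 1 gone it has nothing to operate on and falls away. Clause 3 merely fixes the acknowledgement condition for Clause 1; with Clause 1 gone it has nothing to operate on and falls away. Clause 5 provides that the Agreement is not severable, so the invalidity of any one provision voids the entire Agreement. No provision of the Agreement survives. Clause 4 is among the inoperative provisions, so the answer is no.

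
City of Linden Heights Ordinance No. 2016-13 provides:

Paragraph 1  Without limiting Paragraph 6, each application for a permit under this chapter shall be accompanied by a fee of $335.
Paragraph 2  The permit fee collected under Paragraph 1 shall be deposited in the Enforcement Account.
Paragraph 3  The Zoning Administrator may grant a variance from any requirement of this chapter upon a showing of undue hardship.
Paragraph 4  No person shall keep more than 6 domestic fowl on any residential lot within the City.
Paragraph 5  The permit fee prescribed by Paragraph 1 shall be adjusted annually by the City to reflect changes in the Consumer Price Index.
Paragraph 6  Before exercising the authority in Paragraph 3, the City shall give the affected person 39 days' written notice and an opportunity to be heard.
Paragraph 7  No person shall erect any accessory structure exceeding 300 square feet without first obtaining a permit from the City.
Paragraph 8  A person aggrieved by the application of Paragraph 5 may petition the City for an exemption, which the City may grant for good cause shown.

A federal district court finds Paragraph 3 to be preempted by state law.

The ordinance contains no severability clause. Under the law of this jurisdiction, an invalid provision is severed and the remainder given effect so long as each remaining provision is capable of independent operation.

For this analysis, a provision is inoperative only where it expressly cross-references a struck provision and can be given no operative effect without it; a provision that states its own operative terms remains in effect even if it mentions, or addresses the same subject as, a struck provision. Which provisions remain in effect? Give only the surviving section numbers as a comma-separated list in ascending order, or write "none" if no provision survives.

1, 2, 4, 5, 7, 8

Paragraph 3 is struck. Paragraph 6 merely fixes the notice-and-hearing requirement for Paragraph 3; with Paragraph 3 gone it has nothing to operate on and falls away. Paragraph 1 mentions Paragraph 6 but its own obligation stands independently of Paragraph 6, so Paragraph 1 is not affected. With no severability clause, the stated default rule severs what cannot stand and enforces each remaining provision that can operate on its own. Paragraph 1, Paragraph 2, Paragraph 4, Paragraph 5, Paragraph 7, and Paragraph 8 remain in effect.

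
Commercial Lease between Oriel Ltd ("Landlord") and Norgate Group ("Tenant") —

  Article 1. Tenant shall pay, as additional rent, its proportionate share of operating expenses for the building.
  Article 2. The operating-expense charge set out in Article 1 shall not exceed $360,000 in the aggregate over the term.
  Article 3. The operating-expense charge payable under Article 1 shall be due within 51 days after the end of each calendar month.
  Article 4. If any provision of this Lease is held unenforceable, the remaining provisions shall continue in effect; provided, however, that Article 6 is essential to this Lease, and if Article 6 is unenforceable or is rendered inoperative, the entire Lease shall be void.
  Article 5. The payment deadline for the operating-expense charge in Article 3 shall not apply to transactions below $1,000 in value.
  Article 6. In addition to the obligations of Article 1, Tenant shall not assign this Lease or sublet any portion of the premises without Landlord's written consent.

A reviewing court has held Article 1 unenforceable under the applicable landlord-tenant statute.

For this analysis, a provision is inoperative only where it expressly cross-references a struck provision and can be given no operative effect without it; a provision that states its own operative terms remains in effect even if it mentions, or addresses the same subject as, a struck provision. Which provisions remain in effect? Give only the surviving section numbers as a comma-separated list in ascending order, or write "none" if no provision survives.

4, 6

Article 1 is struck. Article 2 does nothing except set the aggregate cap on the operating-expense charge by reference to Article 1; with Article 1 gone it has no independent effect and is inoperative. Article 3 has no operative effect of its own apart from Article 1 and is therefore inoperative. Article 5 operates only by reference to Article 3, so it falls with Article 3. Although Article 6 refers to Article 1, its operative terms do not depend on Article 1, so it remains in effect. Article 4 makes Article 6 an essential term, but Article 6 is unaffected, so the severability proviso in Article 4 preserves the remaining provisions. The provisions still in force are Article 4 and Article 6.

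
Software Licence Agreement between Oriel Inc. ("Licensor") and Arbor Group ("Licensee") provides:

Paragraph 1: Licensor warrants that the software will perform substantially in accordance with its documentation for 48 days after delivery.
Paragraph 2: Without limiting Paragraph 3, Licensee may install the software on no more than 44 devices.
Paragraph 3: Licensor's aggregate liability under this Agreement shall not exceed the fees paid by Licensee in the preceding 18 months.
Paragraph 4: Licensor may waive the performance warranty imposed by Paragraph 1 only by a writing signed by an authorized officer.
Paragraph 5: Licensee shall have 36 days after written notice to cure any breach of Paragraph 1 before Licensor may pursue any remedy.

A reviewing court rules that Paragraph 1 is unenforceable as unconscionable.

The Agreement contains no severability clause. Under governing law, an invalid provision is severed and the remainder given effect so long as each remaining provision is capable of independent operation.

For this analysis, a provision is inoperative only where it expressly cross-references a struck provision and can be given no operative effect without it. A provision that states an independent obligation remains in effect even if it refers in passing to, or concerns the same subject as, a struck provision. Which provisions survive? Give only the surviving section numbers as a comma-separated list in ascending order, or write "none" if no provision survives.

2, 3

Paragraph 1 is struck. Paragraph 4 has no operative effect of its own apart from Paragraph 1 and is therefore inoperative. The only function of Paragraph 5 is the cure period for breach of Paragraph 1, so it cannot stand once Paragraph 1 is removed. With no severability clause, the stated default rule severs what cannot stand and enforces each remaining provision that can operate on its own. The provisions still in force are Paragraph 2 and Paragraph 3.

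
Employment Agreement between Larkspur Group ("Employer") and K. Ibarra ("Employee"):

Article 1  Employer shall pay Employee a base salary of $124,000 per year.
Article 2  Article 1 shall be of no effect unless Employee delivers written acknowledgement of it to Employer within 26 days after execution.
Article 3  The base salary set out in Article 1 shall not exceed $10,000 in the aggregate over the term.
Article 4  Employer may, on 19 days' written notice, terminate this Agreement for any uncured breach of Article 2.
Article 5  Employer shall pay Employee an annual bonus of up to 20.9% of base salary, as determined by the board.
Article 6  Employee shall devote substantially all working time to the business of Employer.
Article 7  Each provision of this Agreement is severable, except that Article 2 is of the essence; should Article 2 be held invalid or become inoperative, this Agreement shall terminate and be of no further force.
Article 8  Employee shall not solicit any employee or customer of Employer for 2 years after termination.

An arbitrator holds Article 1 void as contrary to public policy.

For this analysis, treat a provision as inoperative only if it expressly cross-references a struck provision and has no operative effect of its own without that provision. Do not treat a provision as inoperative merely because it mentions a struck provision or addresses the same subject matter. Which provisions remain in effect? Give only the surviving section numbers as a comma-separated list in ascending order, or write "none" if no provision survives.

none

Article 1 is struck. Article 2 operates only by reference to Article 1, so it falls with Article 1. The whole of Article 3 is the aggregate cap on the base salary, defined by reference to Article 1, so Article 3 cannot stand once Article 1 is removed. The only function of Article 4 is the termination right for breach of Article 2, so it cannot stand once Article 2 is removed. Article 7 makes Article 2 an essential term, and Article 2 has been rendered inoperative by the cascade; under Article 7, the entire Agreement is therefore void. No provision of the Agreement survives.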